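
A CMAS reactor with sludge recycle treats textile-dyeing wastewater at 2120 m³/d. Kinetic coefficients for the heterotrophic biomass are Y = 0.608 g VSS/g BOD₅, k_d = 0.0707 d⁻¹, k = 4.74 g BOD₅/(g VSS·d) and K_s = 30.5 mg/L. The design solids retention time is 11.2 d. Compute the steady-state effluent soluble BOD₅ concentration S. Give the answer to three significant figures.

S ≈ 1.79 mg/L

For a completely mixed reactor with recycle the Lawrence–McCarty relation gives S = K_s·(1 + k_d·θ_c) / [θ_c·(Y·k − k_d) − 1] = 30.5 × (1 + 0.0707 × 11.2) / [11.2 × (0.608 × 4.74 − 0.0707) − 1] = 54.65 / 30.49 = 1.793 mg/L.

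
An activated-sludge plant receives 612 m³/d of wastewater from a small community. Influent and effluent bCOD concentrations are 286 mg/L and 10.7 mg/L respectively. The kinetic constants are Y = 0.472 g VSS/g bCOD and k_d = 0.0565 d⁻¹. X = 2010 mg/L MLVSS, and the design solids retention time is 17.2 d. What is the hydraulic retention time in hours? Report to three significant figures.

From the SRT design equation V = Y Q (S₀−S) θ_c / [X (1 + k_d θ_c)] = 0.472 × 612 × (286 − 10.7) × 17.2 / [2010 × (1 + 0.0565 × 17.2)] = 1.37×10^6 / 3963 = 345.1 m³.
Hydraulic retention time τ = V/Q = 345.1 / 612 = 0.5639 d = 13.53 h.

τ ≈ 13.5 h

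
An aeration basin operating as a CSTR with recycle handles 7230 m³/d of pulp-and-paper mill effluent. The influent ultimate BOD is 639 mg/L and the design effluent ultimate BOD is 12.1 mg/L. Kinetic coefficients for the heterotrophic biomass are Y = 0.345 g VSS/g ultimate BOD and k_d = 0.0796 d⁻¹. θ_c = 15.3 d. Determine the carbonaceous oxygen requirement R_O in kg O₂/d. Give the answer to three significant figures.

Correct the yield for decay: Y_obs = Y/(1 + k_d θ_c) = 0.345 / (1 + 0.0796 × 15.3) = 0.345 / 2.218 = 0.1556.
ΔS = 639 − 12.1 = 626.9 mg/L, so the substrate removal rate is 7230 × 626.9/1000 = 4532 kg ultimate BOD/d.
P_X = Y_obs·Q·(S₀ − S) = 0.1556 × 4532 = 705.0 kg VSS/d.
R_O = Q·(S₀ − S) − 1.42·P_X = 4532 − 1.42 × 705.0 = 3531 kg O₂/d.

R_O ≈ 3530 kg O₂/d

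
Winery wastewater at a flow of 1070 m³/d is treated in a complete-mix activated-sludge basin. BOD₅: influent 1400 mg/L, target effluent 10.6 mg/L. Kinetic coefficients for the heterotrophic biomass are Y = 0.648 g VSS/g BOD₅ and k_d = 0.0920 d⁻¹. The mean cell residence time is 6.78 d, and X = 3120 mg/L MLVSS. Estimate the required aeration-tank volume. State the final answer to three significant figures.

Steady-state biomass mass balance: V·X·(1 + k_d·θ_c) = Y·Q·(S₀ − S)·θ_c, so V = 0.648 × 1070 × (1400 − 10.6) × 6.78 / [3120 × (1 + 0.0920 × 6.78)] = 6.53×10^6 / 5066 = 1289 m³.

V ≈ 1290 m³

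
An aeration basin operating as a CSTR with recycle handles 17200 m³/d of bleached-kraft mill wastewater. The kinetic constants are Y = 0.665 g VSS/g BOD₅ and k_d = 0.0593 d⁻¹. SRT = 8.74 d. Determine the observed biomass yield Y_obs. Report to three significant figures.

The observed yield is Y_obs = Y/(1 + k_d·θ_c) = 0.665 / (1 + 0.0593 × 8.74) = 0.665 / 1.518 = 0.4380 g VSS per g BOD₅ removed.

Y_obs ≈ 0.438 g VSS/g BOD₅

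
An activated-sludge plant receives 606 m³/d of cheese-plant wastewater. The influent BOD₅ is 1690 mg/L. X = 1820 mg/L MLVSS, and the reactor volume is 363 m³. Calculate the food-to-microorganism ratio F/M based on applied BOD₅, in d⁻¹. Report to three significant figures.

F/M ≈ 1.55 d⁻¹

Food-to-microorganism ratio F/M = Q S₀ / (V X) = 606 × 1690 / (363.0 × 1820) = 1.550 d⁻¹.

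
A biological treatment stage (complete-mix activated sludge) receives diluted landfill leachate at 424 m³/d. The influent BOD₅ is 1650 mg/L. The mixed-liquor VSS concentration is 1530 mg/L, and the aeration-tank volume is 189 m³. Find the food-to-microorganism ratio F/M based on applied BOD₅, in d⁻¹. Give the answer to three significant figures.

F/M ≈ 2.42 d⁻¹

F/M = applied load / biomass = Q·S₀/(V·X) = 424 × 1650 / (189.0 × 1530) = 2.419 d⁻¹.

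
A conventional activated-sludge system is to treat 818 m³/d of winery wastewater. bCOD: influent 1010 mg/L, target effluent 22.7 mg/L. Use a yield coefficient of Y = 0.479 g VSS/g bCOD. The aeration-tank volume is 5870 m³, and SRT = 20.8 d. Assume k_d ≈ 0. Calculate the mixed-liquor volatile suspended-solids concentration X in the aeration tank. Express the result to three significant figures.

Without decay, X = Y Q (S₀−S) θ_c / V = 0.479 × 818 × (1010 − 22.7) × 20.8 / 5870 = 1371 mg/L.

X ≈ 1370 mg/L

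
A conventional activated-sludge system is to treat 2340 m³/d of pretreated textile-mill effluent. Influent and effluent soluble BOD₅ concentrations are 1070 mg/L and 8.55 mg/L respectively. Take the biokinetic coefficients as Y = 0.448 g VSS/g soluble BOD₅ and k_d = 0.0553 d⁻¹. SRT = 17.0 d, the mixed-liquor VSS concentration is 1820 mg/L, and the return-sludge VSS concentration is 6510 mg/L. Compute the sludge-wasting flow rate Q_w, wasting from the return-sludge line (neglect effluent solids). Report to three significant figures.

Q_w ≈ 88.1 m³/d

From the SRT design equation V = Y Q (S₀−S) θ_c / [X (1 + k_d θ_c)] = 0.448 × 2340 × (1070 − 8.55) × 17.0 / [1820 × (1 + 0.0553 × 17.0)] = 1.89×10^7 / 3531 = 5357 m³.
θ_c = V·X/(Q_w·X_r) when wasting from the recycle, so Q_w = V·X/(θ_c·X_r) = 5357 × 1820 / (17.0 × 6510) = 88.10 m³/d.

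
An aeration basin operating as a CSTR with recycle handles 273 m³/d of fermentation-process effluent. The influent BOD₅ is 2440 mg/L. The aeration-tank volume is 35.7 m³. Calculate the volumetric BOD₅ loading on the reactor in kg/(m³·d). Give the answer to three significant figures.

L_v ≈ 18.7 kg BOD₅/(m³·d)

Volumetric loading L_v = Q·S₀ / V = 273 × 2440 g/m³ / 35.70 m³ = 18659 g/(m³·d) = 18.66 kg BOD₅/(m³·d).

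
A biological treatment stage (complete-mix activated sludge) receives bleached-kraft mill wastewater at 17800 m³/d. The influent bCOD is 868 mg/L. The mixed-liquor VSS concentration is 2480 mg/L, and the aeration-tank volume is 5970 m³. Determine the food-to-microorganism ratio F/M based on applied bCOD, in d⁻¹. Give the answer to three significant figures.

F/M ≈ 1.04 d⁻¹

F/M = applied load / biomass = Q·S₀/(V·X) = 17800 × 868 / (5970 × 2480) = 1.044 d⁻¹.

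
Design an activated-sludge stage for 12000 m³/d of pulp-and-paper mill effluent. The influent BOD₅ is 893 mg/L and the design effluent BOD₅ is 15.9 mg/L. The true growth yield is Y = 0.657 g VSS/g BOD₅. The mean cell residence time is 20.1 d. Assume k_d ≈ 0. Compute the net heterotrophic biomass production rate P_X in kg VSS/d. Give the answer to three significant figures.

Since k_d ≈ 0, Y_obs = Y = 0.657 g VSS/g BOD₅.
Substrate removed = Q·(S₀ − S) = 12000 m³/d × (893 − 15.9) g/m³ = 1.05×10^7 g/d = 10525 kg/d.
P_X = Y_obs · Q(S₀ − S) = 0.6570 × 10525 = 6915 kg VSS/d.

P_X ≈ 6920 kg VSS/d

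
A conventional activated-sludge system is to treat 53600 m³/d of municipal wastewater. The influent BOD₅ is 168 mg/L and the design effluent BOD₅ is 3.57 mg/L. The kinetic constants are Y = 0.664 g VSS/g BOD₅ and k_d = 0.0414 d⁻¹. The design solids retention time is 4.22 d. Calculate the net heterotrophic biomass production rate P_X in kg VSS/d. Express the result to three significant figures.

P_X ≈ 4980 kg VSS/d

The observed yield is Y_obs = Y/(1 + k_d·θ_c) = 0.664 / (1 + 0.0414 × 4.22) = 0.664 / 1.175 = 0.5652 g VSS per g BOD₅ removed.
Q·(S₀ − S) = 53600 × (168 − 3.57) × 10⁻³ = 8813 kg/d removed.
So the net sludge growth is P_X = 0.5652 × 8813 = 4982 kg VSS/d.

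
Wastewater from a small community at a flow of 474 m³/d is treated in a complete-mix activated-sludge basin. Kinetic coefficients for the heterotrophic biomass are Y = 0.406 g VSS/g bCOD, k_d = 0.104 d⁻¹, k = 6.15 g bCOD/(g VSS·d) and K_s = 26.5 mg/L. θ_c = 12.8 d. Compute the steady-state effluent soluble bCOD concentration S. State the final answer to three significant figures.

S ≈ 2.09 mg/L

For a completely mixed reactor with recycle the Lawrence–McCarty relation gives S = K_s·(1 + k_d·θ_c) / [θ_c·(Y·k − k_d) − 1] = 26.5 × (1 + 0.104 × 12.8) / [12.8 × (0.406 × 6.15 − 0.104) − 1] = 61.78 / 29.63 = 2.085 mg/L.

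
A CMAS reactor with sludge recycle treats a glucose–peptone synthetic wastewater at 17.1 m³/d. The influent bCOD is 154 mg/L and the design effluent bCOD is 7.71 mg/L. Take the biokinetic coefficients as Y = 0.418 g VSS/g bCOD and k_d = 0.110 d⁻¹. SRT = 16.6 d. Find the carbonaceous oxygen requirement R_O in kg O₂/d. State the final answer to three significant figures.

Correct the yield for decay: Y_obs = Y/(1 + k_d θ_c) = 0.418 / (1 + 0.110 × 16.6) = 0.418 / 2.826 = 0.1479.
ΔS = 154 − 7.71 = 146.3 mg/L, so the substrate removal rate is 17.1 × 146.3/1000 = 2.502 kg bCOD/d.
Biomass synthesised: P_X = Y_obs × 2.502 = 0.3700 kg VSS/d.
R_O = Q·ΔS − 1.42 P_X = 2.502 − 0.5254 = 1.976 kg O₂/d.

R_O ≈ 1.98 kg O₂/d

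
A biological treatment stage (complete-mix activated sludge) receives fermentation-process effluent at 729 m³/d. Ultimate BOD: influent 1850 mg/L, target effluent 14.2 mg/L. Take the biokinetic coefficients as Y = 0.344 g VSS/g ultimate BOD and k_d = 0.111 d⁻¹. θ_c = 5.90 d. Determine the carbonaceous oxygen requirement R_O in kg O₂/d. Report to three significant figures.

Correct the yield for decay: Y_obs = Y/(1 + k_d θ_c) = 0.344 / (1 + 0.111 × 5.90) = 0.344 / 1.655 = 0.2079.
Substrate removed = Q·(S₀ − S) = 729 m³/d × (1850 − 14.2) g/m³ = 1.34×10^6 g/d = 1338 kg/d.
P_X = Y_obs·Q·(S₀ − S) = 0.2079 × 1338 = 278.2 kg VSS/d.
Carbonaceous O₂ demand = substrate oxidised − cell-mass equivalent = 1338 − 1.42 × 278.2 = 943.3 kg O₂/d.

R_O ≈ 943 kg O₂/d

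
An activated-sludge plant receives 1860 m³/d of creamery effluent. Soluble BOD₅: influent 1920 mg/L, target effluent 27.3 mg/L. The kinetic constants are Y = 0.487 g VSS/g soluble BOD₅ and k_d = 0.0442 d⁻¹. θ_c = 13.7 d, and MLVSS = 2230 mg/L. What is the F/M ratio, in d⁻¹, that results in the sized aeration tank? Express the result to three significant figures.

F/M ≈ 0.244 d⁻¹

From the SRT design equation V = Y Q (S₀−S) θ_c / [X (1 + k_d θ_c)] = 0.487 × 1860 × (1920 − 27.3) × 13.7 / [2230 × (1 + 0.0442 × 13.7)] = 2.35×10^7 / 3580 = 6560 m³.
F/M = Q·S₀ / (V·X) = 1860 × 1920 / (6560 × 2230) = 0.2441 g soluble BOD₅·(g VSS·d)⁻¹.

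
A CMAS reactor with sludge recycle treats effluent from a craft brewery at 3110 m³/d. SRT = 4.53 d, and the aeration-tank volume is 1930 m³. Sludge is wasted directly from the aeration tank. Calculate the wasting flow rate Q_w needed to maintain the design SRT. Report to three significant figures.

Wasting from the aeration tank: Q_w = V / θ_c = 1930 / 4.53 = 426.0 m³/d.

Q_w ≈ 426 m³/d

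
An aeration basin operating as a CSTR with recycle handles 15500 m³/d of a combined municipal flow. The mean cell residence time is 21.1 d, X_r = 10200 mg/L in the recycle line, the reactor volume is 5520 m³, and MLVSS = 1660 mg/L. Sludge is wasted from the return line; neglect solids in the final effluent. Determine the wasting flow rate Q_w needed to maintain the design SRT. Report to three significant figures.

θ_c = V·X/(Q_w·X_r) when wasting from the recycle, so Q_w = V·X/(θ_c·X_r) = 5520 × 1660 / (21.1 × 10200) = 42.58 m³/d.

Q_w ≈ 42.6 m³/d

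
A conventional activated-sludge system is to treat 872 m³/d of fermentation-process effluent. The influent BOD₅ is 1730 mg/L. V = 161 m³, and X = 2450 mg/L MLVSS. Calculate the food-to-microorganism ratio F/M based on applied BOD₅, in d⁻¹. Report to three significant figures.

F/M ≈ 3.82 d⁻¹

F/M = applied load / biomass = Q·S₀/(V·X) = 872 × 1730 / (161.0 × 2450) = 3.824 d⁻¹.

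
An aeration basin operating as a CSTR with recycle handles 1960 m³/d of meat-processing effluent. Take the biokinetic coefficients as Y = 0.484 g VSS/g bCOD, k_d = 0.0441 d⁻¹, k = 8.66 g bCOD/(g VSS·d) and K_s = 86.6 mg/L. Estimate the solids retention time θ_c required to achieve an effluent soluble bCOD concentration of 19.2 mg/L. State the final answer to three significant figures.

Specific growth rate at S = 19.2 mg/L: μ = YkS/(K_s+S) = 0.484·8.66·19.2/(86.6+19.2) = 0.7606 d⁻¹.
θ_c = 1/(μ − k_d) = 1/(0.7606 − 0.0441) = 1/0.7165 = 1.396 d.

θ_c ≈ 1.40 d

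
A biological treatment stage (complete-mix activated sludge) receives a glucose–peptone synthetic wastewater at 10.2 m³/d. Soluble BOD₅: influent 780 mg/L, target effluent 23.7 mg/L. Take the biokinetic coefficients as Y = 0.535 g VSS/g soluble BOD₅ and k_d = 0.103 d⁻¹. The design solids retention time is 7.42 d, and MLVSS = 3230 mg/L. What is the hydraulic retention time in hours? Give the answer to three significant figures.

τ ≈ 12.6 h

Steady-state biomass mass balance: V·X·(1 + k_d·θ_c) = Y·Q·(S₀ − S)·θ_c, so V = 0.535 × 10.2 × (780 − 23.7) × 7.42 / [3230 × (1 + 0.103 × 7.42)] = 3.06×10^4 / 5699 = 5.374 m³.
HRT = V/Q = 5.374 m³ / 10.2 m³·d⁻¹ = 0.5268 d × 24 = 12.64 h.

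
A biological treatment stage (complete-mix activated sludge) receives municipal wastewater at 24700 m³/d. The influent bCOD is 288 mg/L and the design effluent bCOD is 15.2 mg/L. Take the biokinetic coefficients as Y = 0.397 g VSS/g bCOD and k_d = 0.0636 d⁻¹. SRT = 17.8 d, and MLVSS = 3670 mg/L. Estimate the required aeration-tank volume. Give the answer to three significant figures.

V ≈ 6090 m³

Rearranging the biomass balance for a CMAS with decay, V = Y·Q·ΔS·θ_c / [X·(1+k_d θ_c)] = 0.397 × 24700 × (288 − 15.2) × 17.8 / [3670 × (1 + 0.0636 × 17.8)] = 4.76×10^7 / 7825 = 6085 m³.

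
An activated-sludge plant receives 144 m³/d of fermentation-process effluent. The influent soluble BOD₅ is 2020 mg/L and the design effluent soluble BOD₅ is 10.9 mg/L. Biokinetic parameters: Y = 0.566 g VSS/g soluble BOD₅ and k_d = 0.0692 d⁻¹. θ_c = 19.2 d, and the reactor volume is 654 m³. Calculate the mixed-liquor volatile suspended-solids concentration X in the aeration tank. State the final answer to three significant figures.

X ≈ 2060 mg/L

From V·X·(1 + k_d·θ_c) = Y·Q·(S₀ − S)·θ_c: X = 0.566 × 144 × (2020 − 10.9) × 19.2 / [654 × (1 + 0.0692 × 19.2)] = 2064 mg/L.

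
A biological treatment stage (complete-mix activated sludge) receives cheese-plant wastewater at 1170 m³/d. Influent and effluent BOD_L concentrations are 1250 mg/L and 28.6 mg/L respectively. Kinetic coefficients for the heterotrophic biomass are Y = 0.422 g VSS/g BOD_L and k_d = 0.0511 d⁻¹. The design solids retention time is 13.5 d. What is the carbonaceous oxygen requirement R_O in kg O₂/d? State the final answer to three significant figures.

Correct the yield for decay: Y_obs = Y/(1 + k_d θ_c) = 0.422 / (1 + 0.0511 × 13.5) = 0.422 / 1.690 = 0.2497.
Substrate removed = Q·(S₀ − S) = 1170 m³/d × (1250 − 28.6) g/m³ = 1.43×10^6 g/d = 1429 kg/d.
Biomass synthesised: P_X = Y_obs × 1429 = 356.9 kg VSS/d.
R_O = Q·(S₀ − S) − 1.42·P_X = 1429 − 1.42 × 356.9 = 922.3 kg O₂/d.

R_O ≈ 922 kg O₂/d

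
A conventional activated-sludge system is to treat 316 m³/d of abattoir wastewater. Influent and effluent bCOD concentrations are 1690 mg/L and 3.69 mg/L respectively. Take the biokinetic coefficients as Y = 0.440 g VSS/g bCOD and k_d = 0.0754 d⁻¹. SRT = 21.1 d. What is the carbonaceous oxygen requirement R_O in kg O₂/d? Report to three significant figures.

R_O ≈ 404 kg O₂/d

Y_obs = Y / (1 + k_d θ_c) = 0.440 / (1 + 0.0754 × 21.1) = 0.440 / 2.591 = 0.1698.
Mass of bCOD removed per day: Q(S₀ − S) = 316 × 1686 g/m³ = 532.9 kg/d.
P_X = Y_obs·Q·(S₀ − S) = 0.1698 × 532.9 = 90.49 kg VSS/d.
Carbonaceous O₂ demand = substrate oxidised − cell-mass equivalent = 532.9 − 1.42 × 90.49 = 404.4 kg O₂/d.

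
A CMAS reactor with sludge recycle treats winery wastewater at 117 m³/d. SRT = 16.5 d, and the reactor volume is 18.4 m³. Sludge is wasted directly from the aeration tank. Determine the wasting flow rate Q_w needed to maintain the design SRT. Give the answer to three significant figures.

Q_w ≈ 1.12 m³/d

Wasting from the aeration tank: Q_w = V / θ_c = 18.40 / 16.5 = 1.115 m³/d.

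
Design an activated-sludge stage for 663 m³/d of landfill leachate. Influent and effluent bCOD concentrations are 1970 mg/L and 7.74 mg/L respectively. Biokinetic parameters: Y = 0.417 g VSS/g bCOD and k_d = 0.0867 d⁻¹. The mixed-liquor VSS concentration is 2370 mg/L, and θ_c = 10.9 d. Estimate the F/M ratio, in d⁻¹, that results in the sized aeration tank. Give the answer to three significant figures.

From the SRT design equation V = Y Q (S₀−S) θ_c / [X (1 + k_d θ_c)] = 0.417 × 663 × (1970 − 7.74) × 10.9 / [2370 × (1 + 0.0867 × 10.9)] = 5.91×10^6 / 4610 = 1283 m³.
F/M = applied load / biomass = Q·S₀/(V·X) = 663 × 1970 / (1283 × 2370) = 0.4296 d⁻¹.

F/M ≈ 0.430 d⁻¹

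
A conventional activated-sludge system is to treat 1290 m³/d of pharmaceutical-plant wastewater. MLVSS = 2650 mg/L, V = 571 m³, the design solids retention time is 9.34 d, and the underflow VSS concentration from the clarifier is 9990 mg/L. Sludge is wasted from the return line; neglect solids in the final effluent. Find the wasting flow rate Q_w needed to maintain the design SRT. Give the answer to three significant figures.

θ_c = V·X/(Q_w·X_r) when wasting from the recycle, so Q_w = V·X/(θ_c·X_r) = 571.0 × 2650 / (9.34 × 9990) = 16.22 m³/d.

Q_w ≈ 16.2 m³/d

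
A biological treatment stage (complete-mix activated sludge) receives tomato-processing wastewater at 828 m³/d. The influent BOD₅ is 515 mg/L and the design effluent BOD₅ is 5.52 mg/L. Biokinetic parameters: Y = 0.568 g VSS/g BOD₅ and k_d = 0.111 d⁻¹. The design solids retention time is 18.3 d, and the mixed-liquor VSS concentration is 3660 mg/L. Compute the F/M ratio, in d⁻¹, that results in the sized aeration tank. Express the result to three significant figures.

F/M ≈ 0.295 d⁻¹

Rearranging the biomass balance for a CMAS with decay, V = Y·Q·ΔS·θ_c / [X·(1+k_d θ_c)] = 0.568 × 828 × (515 − 5.52) × 18.3 / [3660 × (1 + 0.111 × 18.3)] = 4.38×10^6 / 11095 = 395.2 m³.
Food-to-microorganism ratio F/M = Q S₀ / (V X) = 828 × 515 / (395.2 × 3660) = 0.2948 d⁻¹.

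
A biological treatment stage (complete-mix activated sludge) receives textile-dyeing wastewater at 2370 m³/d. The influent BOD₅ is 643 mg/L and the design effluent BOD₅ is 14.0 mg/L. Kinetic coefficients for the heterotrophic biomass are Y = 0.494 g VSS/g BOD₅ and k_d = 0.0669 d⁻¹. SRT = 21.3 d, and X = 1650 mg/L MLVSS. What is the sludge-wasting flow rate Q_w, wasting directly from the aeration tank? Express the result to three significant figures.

Rearranging the biomass balance for a CMAS with decay, V = Y·Q·ΔS·θ_c / [X·(1+k_d θ_c)] = 0.494 × 2370 × (643 − 14.0) × 21.3 / [1650 × (1 + 0.0669 × 21.3)] = 1.57×10^7 / 4001 = 3920 m³.
For wasting at MLVSS concentration, Q_w = V/θ_c = 3920/21.3 = 184.0 m³/d.

Q_w ≈ 184 m³/d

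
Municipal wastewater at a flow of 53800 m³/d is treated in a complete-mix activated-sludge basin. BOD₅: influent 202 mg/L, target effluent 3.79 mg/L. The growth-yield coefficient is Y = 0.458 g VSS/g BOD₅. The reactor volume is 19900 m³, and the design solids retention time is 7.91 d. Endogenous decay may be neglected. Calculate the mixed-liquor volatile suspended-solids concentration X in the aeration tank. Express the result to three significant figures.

X ≈ 1940 mg/L

From V·X = Y·Q·(S₀ − S)·θ_c (decay neglected): X = 0.458 × 53800 × (202 − 3.79) × 7.91 / 19900 = 1941 mg/L.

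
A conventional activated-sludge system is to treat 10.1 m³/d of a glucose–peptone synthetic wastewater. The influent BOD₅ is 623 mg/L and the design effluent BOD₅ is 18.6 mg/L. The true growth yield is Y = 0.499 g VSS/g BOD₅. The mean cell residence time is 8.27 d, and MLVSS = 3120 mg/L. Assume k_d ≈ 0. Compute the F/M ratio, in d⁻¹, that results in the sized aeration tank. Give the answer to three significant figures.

Biomass mass balance (decay neglected): V·X = Y·Q·(S₀ − S)·θ_c, so V = 0.499 × 10.1 × (623 − 18.6) × 8.27 / 3120 = 8.074 m³.
Food-to-microorganism ratio F/M = Q S₀ / (V X) = 10.1 × 623 / (8.074 × 3120) = 0.2498 d⁻¹.

F/M ≈ 0.250 d⁻¹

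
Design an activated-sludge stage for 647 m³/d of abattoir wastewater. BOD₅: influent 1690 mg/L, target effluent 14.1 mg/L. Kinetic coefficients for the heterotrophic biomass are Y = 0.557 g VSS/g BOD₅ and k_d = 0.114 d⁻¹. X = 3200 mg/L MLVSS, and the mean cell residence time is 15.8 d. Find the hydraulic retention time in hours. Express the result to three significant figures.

From the SRT design equation V = Y Q (S₀−S) θ_c / [X (1 + k_d θ_c)] = 0.557 × 647 × (1690 − 14.1) × 15.8 / [3200 × (1 + 0.114 × 15.8)] = 9.54×10^6 / 8964 = 1065 m³.
Hydraulic retention time τ = V/Q = 1065 / 647 = 1.645 d = 39.49 h.

τ ≈ 39.5 h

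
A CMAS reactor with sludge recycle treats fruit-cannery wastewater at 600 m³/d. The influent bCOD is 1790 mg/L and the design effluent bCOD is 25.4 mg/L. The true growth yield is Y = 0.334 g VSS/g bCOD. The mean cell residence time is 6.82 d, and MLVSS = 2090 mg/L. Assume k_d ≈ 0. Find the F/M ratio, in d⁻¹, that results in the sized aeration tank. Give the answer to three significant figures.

F/M ≈ 0.445 d⁻¹

V·X = Y·Q·ΔS·θ_c gives V = 0.334 × 600 × (1790 − 25.4) × 6.82 / 2090 = 1154 m³.
F/M = Q·S₀ / (V·X) = 600 × 1790 / (1154 × 2090) = 0.4453 g bCOD·(g VSS·d)⁻¹.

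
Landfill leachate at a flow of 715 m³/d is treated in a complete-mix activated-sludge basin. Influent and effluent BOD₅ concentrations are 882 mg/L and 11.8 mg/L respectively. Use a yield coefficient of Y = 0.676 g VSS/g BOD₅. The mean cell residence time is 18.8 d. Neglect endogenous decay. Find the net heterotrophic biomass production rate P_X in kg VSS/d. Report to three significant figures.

P_X ≈ 421 kg VSS/d

With endogenous decay neglected, the observed yield equals the true yield: Y_obs = Y = 0.676 g VSS/g BOD₅.
Q·(S₀ − S) = 715 × (882 − 11.8) × 10⁻³ = 622.2 kg/d removed.
Net biomass production P_X = Y_obs × Q·(S₀ − S) = 0.6760 × 622.2 = 420.6 kg VSS/d.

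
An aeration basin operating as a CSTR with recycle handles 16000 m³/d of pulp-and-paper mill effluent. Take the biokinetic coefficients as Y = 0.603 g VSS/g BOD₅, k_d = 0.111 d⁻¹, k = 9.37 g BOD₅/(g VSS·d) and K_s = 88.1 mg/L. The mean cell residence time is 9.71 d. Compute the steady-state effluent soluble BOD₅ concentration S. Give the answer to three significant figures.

For a completely mixed reactor with recycle the Lawrence–McCarty relation gives S = K_s·(1 + k_d·θ_c) / [θ_c·(Y·k − k_d) − 1] = 88.1 × (1 + 0.111 × 9.71) / [9.71 × (0.603 × 9.37 − 0.111) − 1] = 183.1 / 52.78 = 3.468 mg/L.

S ≈ 3.47 mg/L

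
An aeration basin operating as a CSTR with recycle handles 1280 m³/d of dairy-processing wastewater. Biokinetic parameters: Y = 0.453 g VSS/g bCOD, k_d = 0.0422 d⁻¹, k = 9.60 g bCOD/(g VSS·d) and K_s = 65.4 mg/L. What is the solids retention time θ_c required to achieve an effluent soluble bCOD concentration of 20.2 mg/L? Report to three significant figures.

θ_c ≈ 1.02 d

Specific growth rate at S = 20.2 mg/L: μ = YkS/(K_s+S) = 0.453·9.60·20.2/(65.4+20.2) = 1.026 d⁻¹.
1/θ_c = 1.026 − 0.0422 = 0.9840 d⁻¹, so θ_c = 1.016 d.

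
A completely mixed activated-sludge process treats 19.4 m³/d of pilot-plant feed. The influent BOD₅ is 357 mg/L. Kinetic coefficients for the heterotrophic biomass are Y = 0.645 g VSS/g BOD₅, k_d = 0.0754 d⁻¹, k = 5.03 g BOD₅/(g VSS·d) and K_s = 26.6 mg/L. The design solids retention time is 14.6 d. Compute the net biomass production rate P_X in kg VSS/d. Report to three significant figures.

P_X ≈ 2.12 kg VSS/d

For a completely mixed reactor with recycle the Lawrence–McCarty relation gives S = K_s·(1 + k_d·θ_c) / [θ_c·(Y·k − k_d) − 1] = 26.6 × (1 + 0.0754 × 14.6) / [14.6 × (0.645 × 5.03 − 0.0754) − 1] = 55.88 / 45.27 = 1.235 mg/L.
Y_obs = Y / (1 + k_d θ_c) = 0.645 / (1 + 0.0754 × 14.6) = 0.645 / 2.101 = 0.3070.
Substrate removed = Q·(S₀ − S) = 19.4 m³/d × (357 − 1.23) g/m³ = 6.9×10^3 g/d = 6.902 kg/d.
P_X = Y_obs · Q(S₀ − S) = 0.3070 × 6.902 = 2.119 kg VSS/d.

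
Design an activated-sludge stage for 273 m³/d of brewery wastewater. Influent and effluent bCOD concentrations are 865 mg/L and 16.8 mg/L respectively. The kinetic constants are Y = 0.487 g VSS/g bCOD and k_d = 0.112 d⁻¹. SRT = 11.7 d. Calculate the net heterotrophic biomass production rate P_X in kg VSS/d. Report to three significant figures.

P_X ≈ 48.8 kg VSS/d

Y_obs = Y / (1 + k_d θ_c) = 0.487 / (1 + 0.112 × 11.7) = 0.487 / 2.310 = 0.2108.
Q·(S₀ − S) = 273 × (865 − 16.8) × 10⁻³ = 231.6 kg/d removed.
Net biomass production P_X = Y_obs × Q·(S₀ − S) = 0.2108 × 231.6 = 48.81 kg VSS/d.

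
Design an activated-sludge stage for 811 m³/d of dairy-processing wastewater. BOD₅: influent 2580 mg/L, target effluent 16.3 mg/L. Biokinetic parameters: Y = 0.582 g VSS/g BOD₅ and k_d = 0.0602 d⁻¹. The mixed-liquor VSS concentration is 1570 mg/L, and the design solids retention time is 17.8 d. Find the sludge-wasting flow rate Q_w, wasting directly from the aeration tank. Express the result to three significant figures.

Steady-state biomass mass balance: V·X·(1 + k_d·θ_c) = Y·Q·(S₀ − S)·θ_c, so V = 0.582 × 811 × (2580 − 16.3) × 17.8 / [1570 × (1 + 0.0602 × 17.8)] = 2.15×10^7 / 3252 = 6623 m³.
Wasting from the aeration tank: Q_w = V / θ_c = 6623 / 17.8 = 372.1 m³/d.

Q_w ≈ 372 m³/d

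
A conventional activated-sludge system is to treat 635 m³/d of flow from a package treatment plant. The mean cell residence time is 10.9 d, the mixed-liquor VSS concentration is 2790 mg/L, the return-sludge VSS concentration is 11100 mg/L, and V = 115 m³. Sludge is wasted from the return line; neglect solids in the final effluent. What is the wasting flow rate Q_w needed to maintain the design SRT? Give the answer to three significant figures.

Q_w = (V·X)/(θ_c X_r) = 115.0 × 2790 / (10.9 × 11100) = 2.652 m³/d.

Q_w ≈ 2.65 m³/d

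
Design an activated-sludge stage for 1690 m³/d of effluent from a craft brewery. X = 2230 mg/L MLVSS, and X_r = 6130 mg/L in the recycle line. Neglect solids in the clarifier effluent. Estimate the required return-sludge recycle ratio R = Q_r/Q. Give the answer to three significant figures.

Solids balance on the clarifier gives (1+R)X = R·X_r, so R = X/(X_r − X) = 2230 / (6130 − 2230) = 0.5718.

R ≈ 0.572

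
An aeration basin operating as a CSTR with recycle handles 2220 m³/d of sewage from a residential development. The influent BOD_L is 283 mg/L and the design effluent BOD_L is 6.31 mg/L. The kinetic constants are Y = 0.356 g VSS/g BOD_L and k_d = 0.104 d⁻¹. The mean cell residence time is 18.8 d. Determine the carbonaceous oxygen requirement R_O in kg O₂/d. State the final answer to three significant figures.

R_O ≈ 509 kg O₂/d

Observed yield with endogenous decay: Y_obs = Y / (1 + k_d·θ_c) = 0.356 / (1 + 0.104 × 18.8) = 0.356 / 2.955 = 0.1205 g VSS/g BOD_L.
Q·(S₀ − S) = 2220 × (283 − 6.31) × 10⁻³ = 614.3 kg/d removed.
Biomass synthesised: P_X = Y_obs × 614.3 = 74.00 kg VSS/d.
R_O = Q·ΔS − 1.42 P_X = 614.3 − 105.1 = 509.2 kg O₂/d.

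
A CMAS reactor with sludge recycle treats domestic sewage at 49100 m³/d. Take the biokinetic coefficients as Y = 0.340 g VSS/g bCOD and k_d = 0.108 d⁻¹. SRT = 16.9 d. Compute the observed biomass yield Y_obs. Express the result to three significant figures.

Y_obs ≈ 0.120 g VSS/g bCOD

The observed yield is Y_obs = Y/(1 + k_d·θ_c) = 0.340 / (1 + 0.108 × 16.9) = 0.340 / 2.825 = 0.1203 g VSS per g bCOD removed.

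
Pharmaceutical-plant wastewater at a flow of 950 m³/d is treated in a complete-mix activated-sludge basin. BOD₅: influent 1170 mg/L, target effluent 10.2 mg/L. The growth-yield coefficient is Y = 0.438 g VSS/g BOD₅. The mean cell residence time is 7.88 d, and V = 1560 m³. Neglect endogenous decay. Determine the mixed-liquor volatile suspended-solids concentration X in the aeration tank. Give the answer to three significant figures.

X ≈ 2440 mg/L

Without decay, X = Y Q (S₀−S) θ_c / V = 0.438 × 950 × (1170 − 10.2) × 7.88 / 1560 = 2438 mg/L.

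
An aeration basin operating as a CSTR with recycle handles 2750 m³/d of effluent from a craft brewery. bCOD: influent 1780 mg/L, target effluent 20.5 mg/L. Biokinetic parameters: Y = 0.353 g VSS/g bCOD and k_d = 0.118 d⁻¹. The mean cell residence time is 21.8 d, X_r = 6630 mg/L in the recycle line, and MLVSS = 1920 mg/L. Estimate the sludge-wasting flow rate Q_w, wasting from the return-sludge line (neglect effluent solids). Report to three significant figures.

Steady-state biomass mass balance: V·X·(1 + k_d·θ_c) = Y·Q·(S₀ − S)·θ_c, so V = 0.353 × 2750 × (1780 − 20.5) × 21.8 / [1920 × (1 + 0.118 × 21.8)] = 3.72×10^7 / 6859 = 5429 m³.
Wasting from the return line (neglecting effluent solids): Q_w = V·X / (θ_c·X_r) = 5429 × 1920 / (21.8 × 6630) = 72.11 m³/d.

Q_w ≈ 72.1 m³/d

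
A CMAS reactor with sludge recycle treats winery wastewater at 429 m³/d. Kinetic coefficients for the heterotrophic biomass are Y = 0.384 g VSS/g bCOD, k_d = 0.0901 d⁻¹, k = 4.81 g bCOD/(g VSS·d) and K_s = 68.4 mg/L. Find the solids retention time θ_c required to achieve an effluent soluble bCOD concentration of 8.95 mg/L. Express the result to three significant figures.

At the target effluent, Y k S/(K_s+S) = 0.384×4.81×8.95/77.35 = 0.2137 d⁻¹.
1/θ_c = 0.2137 − 0.0901 = 0.1236 d⁻¹, so θ_c = 8.090 d.

θ_c ≈ 8.09 d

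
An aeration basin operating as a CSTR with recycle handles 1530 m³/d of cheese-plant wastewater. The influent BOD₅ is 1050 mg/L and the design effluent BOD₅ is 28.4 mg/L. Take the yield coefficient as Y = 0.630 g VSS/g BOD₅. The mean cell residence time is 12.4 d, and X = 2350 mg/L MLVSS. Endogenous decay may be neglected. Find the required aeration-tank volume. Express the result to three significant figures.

V ≈ 5200 m³

Biomass mass balance (decay neglected): V·X = Y·Q·(S₀ − S)·θ_c, so V = 0.630 × 1530 × (1050 − 28.4) × 12.4 / 2350 = 5196 m³.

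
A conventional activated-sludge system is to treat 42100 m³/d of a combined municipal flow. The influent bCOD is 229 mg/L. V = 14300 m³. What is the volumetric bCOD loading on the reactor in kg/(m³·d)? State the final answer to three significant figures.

L_v ≈ 0.674 kg bCOD/(m³·d)

Volumetric loading L_v = Q·S₀ / V = 42100 × 229 g/m³ / 14300 m³ = 674.2 g/(m³·d) = 0.6742 kg bCOD/(m³·d).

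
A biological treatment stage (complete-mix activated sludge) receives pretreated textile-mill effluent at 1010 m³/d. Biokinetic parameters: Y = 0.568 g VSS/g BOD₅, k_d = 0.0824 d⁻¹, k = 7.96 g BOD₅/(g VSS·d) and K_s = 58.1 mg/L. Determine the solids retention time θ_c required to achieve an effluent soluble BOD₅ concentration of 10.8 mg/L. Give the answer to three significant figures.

From 1/θ_c = Y·k·S/(K_s + S) − k_d: Y·k·S/(K_s+S) = 0.568 × 7.96 × 10.8 / (58.1 + 10.8) = 0.7087 d⁻¹.
1/θ_c = 0.7087 − 0.0824 = 0.6263 d⁻¹, so θ_c = 1.597 d.

θ_c ≈ 1.60 d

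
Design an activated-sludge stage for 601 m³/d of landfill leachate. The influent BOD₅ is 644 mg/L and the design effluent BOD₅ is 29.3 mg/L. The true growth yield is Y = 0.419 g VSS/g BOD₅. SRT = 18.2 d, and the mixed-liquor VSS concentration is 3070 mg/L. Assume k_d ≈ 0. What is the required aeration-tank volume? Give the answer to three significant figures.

V ≈ 918 m³

V·X = Y·Q·ΔS·θ_c gives V = 0.419 × 601 × (644 − 29.3) × 18.2 / 3070 = 917.7 m³.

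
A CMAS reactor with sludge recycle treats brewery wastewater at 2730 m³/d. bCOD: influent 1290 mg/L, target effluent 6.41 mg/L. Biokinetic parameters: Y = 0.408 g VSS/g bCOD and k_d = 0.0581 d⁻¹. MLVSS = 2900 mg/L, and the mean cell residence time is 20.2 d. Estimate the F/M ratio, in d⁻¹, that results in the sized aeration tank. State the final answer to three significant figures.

From the SRT design equation V = Y Q (S₀−S) θ_c / [X (1 + k_d θ_c)] = 0.408 × 2730 × (1290 − 6.41) × 20.2 / [2900 × (1 + 0.0581 × 20.2)] = 2.89×10^7 / 6303 = 4582 m³.
F/M = applied load / biomass = Q·S₀/(V·X) = 2730 × 1290 / (4582 × 2900) = 0.2651 d⁻¹.

F/M ≈ 0.265 d⁻¹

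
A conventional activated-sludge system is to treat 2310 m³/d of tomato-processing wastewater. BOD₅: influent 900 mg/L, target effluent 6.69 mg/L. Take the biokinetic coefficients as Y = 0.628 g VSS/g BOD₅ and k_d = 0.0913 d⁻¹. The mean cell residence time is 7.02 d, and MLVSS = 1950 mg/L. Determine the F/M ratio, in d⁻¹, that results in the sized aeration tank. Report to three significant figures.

Rearranging the biomass balance for a CMAS with decay, V = Y·Q·ΔS·θ_c / [X·(1+k_d θ_c)] = 0.628 × 2310 × (900 − 6.69) × 7.02 / [1950 × (1 + 0.0913 × 7.02)] = 9.1×10^6 / 3200 = 2843 m³.
F/M = applied load / biomass = Q·S₀/(V·X) = 2310 × 900 / (2843 × 1950) = 0.3750 d⁻¹.

F/M ≈ 0.375 d⁻¹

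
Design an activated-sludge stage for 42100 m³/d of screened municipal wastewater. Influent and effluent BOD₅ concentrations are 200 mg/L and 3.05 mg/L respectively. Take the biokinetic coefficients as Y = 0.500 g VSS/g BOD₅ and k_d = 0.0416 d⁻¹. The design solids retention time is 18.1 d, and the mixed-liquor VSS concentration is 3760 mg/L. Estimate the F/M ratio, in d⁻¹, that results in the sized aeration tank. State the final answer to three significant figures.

F/M ≈ 0.197 d⁻¹

From the SRT design equation V = Y Q (S₀−S) θ_c / [X (1 + k_d θ_c)] = 0.500 × 42100 × (200 − 3.05) × 18.1 / [3760 × (1 + 0.0416 × 18.1)] = 7.5×10^7 / 6591 = 11385 m³.
Food-to-microorganism ratio F/M = Q S₀ / (V X) = 42100 × 200 / (11385 × 3760) = 0.1967 d⁻¹.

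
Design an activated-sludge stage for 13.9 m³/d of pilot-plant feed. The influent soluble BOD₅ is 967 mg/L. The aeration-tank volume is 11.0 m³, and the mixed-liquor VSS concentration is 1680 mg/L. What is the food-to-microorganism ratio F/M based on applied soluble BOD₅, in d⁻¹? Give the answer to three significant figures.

F/M = applied load / biomass = Q·S₀/(V·X) = 13.9 × 967 / (11.00 × 1680) = 0.7273 d⁻¹.

F/M ≈ 0.727 d⁻¹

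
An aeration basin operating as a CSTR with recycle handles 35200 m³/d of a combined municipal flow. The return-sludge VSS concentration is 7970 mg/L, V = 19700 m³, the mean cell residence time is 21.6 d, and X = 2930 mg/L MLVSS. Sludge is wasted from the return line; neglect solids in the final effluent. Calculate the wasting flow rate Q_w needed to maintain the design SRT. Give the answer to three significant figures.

Wasting from the return line (neglecting effluent solids): Q_w = V·X / (θ_c·X_r) = 19700 × 2930 / (21.6 × 7970) = 335.3 m³/d.

Q_w ≈ 335 m³/d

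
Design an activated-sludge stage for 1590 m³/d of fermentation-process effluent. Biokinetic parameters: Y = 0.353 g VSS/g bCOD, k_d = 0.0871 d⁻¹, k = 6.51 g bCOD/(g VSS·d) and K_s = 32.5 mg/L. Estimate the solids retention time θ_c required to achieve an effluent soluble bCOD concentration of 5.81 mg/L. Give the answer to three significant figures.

θ_c ≈ 3.83 d

At the target effluent, Y k S/(K_s+S) = 0.353×6.51×5.81/38.31 = 0.3485 d⁻¹.
Then 1/θ_c = μ − k_d = 0.3485 − 0.0871 = 0.2614 d⁻¹, giving θ_c = 3.825 d.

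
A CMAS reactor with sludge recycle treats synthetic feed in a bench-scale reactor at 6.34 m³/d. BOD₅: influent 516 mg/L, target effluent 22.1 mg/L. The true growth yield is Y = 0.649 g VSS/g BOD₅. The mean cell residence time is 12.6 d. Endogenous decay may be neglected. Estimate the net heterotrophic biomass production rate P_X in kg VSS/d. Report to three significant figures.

Since k_d ≈ 0, Y_obs = Y = 0.649 g VSS/g BOD₅.
Substrate removed = Q·(S₀ − S) = 6.34 m³/d × (516 − 22.1) g/m³ = 3.13×10^3 g/d = 3.131 kg/d.
So the net sludge growth is P_X = 0.6490 × 3.131 = 2.032 kg VSS/d.

P_X ≈ 2.03 kg VSS/d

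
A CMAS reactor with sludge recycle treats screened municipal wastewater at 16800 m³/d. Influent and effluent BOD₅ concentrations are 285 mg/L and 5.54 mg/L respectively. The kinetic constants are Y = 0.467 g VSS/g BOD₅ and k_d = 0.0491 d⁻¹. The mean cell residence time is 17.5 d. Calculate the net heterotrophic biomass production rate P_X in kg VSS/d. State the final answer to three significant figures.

The observed yield is Y_obs = Y/(1 + k_d·θ_c) = 0.467 / (1 + 0.0491 × 17.5) = 0.467 / 1.859 = 0.2512 g VSS per g BOD₅ removed.
Substrate removed = Q·(S₀ − S) = 16800 m³/d × (285 − 5.54) g/m³ = 4.69×10^6 g/d = 4695 kg/d.
Biomass produced: P_X = Y_obs·Q·ΔS = 0.2512 × 4695 ≈ 1179 kg VSS/d.

P_X ≈ 1180 kg VSS/d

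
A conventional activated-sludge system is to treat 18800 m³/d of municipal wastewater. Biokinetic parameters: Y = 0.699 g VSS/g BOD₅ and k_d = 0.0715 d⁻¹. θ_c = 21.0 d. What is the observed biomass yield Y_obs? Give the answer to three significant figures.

Y_obs ≈ 0.279 g VSS/g BOD₅

The observed yield is Y_obs = Y/(1 + k_d·θ_c) = 0.699 / (1 + 0.0715 × 21.0) = 0.699 / 2.502 = 0.2794 g VSS per g BOD₅ removed.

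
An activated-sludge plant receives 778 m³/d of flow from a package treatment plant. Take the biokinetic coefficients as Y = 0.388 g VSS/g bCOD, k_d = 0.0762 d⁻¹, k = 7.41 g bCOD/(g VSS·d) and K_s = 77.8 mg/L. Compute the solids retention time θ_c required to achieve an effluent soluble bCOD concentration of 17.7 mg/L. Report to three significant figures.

Specific growth rate at S = 17.7 mg/L: μ = YkS/(K_s+S) = 0.388·7.41·17.7/(77.8+17.7) = 0.5329 d⁻¹.
Then 1/θ_c = μ − k_d = 0.5329 − 0.0762 = 0.4567 d⁻¹, giving θ_c = 2.190 d.

θ_c ≈ 2.19 d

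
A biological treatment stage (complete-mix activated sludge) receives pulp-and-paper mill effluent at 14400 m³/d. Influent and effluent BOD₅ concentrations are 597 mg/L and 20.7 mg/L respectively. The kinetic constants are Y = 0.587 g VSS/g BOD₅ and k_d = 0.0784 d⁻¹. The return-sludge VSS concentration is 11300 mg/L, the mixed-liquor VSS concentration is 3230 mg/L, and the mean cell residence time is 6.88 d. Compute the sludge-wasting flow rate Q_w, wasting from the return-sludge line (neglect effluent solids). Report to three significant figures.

Rearranging the biomass balance for a CMAS with decay, V = Y·Q·ΔS·θ_c / [X·(1+k_d θ_c)] = 0.587 × 14400 × (597 − 20.7) × 6.88 / [3230 × (1 + 0.0784 × 6.88)] = 3.35×10^7 / 4972 = 6740 m³.
θ_c = V·X/(Q_w·X_r) when wasting from the recycle, so Q_w = V·X/(θ_c·X_r) = 6740 × 3230 / (6.88 × 11300) = 280.0 m³/d.

Q_w ≈ 280 m³/d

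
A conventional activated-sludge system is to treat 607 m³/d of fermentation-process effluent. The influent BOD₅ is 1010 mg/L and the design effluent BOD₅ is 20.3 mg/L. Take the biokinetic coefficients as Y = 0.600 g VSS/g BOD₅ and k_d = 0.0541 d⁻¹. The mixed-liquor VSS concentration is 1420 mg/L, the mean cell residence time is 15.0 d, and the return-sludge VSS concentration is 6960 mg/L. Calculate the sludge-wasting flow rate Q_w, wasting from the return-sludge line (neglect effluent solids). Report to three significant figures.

Q_w ≈ 28.6 m³/d

Rearranging the biomass balance for a CMAS with decay, V = Y·Q·ΔS·θ_c / [X·(1+k_d θ_c)] = 0.600 × 607 × (1010 − 20.3) × 15.0 / [1420 × (1 + 0.0541 × 15.0)] = 5.41×10^6 / 2572 = 2102 m³.
Wasting from the return line (neglecting effluent solids): Q_w = V·X / (θ_c·X_r) = 2102 × 1420 / (15.0 × 6960) = 28.59 m³/d.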